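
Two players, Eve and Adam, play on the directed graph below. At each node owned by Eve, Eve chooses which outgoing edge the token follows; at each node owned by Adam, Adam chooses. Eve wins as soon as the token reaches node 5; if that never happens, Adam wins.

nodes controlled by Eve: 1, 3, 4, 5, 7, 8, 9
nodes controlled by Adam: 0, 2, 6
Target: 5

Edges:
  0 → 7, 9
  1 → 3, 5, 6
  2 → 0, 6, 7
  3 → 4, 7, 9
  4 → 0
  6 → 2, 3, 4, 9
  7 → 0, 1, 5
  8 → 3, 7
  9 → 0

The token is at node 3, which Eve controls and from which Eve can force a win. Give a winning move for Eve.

A0 = {5}
A1: add {1, 7} — 1 (Eve) has 1→5; 7 (Eve) has 7→5.
A2: add {3, 8} — 3 (Eve) has 3→7; 8 (Eve) has 8→7.
A3 = A2; e.g. 0 (Adam) can still go to 9. Fixed point.
From 3, successor 7 is in the attractor (rank 1); the other successors 4, 9 are not.

7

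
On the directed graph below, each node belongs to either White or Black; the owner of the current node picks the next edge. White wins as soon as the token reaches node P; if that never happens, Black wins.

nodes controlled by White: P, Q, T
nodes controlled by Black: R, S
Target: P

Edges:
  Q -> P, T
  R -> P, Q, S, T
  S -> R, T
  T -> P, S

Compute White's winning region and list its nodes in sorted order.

P, Q, T

A0 = {P}
A1: add {Q, T} — Q (White) has Q→P; T (White) has T→P.
A2 = A1; e.g. R (Black) can still go to S. Fixed point.
White's winning region = {P, Q, T}.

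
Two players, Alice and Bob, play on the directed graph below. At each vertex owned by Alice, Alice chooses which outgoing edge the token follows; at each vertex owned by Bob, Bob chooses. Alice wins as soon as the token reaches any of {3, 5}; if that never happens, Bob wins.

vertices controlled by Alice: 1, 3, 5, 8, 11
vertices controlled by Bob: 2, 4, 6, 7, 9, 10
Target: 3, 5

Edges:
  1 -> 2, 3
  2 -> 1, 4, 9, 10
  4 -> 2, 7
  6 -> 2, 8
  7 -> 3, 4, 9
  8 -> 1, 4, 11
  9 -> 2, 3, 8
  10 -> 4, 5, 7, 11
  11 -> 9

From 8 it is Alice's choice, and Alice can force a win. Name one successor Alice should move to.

A0 = {3, 5}
A1: add {1} — 1 (Alice) has 1→3.
A2: add {8} — 8 (Alice) has 8→1.
A3 = A2; e.g. 2 (Bob) can still go to 4. Fixed point.
From 8, successor 1 is in the attractor (rank 1); the other successors 4, 11 are not.

1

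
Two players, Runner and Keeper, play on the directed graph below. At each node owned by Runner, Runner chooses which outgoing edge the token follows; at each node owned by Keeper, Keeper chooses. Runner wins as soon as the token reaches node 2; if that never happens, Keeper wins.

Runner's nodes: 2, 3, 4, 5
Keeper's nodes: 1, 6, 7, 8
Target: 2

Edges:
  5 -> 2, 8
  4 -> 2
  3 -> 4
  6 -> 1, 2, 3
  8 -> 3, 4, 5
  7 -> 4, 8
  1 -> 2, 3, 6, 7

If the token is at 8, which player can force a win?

Runner

A0 = {2}
A1: add {4, 5} — 4 (Runner) has 4→2; 5 (Runner) has 5→2.
A2: add {3} — 3 (Runner) has 3→4.
A3: add {8} — 8 (Keeper): all of {3, 4, 5} already in.
8 ∈ A3, so Runner can force the target.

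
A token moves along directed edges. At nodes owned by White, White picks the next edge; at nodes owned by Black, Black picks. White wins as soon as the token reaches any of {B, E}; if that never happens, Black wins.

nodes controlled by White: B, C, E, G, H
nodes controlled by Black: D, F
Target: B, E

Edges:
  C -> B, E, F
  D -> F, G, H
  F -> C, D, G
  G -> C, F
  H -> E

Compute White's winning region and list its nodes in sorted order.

A0 = {B, E}
A1: add {C, H} — C (White) has C→B; H (White) has H→E.
A2: add {G} — G (White) has G→C.
A3 = A2; e.g. D (Black) can still go to F. Fixed point.
White's winning region = {B, C, E, G, H}.

B, C, E, G, H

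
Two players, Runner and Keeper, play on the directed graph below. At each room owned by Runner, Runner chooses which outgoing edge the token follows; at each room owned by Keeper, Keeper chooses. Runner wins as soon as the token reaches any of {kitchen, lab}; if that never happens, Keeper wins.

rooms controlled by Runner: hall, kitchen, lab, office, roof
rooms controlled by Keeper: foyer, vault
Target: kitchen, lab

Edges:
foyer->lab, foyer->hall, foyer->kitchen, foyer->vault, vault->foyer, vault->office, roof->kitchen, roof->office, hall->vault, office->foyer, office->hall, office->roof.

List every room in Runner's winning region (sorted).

A0 = {kitchen, lab}
A1: add {roof} — roof (Runner) has roof→kitchen.
A2: add {office} — office (Runner) has office→roof.
A3 = A2; e.g. foyer (Keeper) can still go to hall. Fixed point.
Runner's winning region = {kitchen, lab, office, roof}.

kitchen, lab, office, roof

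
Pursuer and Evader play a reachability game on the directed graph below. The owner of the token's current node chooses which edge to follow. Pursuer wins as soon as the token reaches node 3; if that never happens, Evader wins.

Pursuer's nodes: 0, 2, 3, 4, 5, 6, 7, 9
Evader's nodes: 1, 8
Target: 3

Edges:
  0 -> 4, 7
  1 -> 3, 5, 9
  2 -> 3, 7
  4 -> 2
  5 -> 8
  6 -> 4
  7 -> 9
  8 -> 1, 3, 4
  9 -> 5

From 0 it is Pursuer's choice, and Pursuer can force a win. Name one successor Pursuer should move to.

4

A0 = {3}
A1: add {2} — 2 (Pursuer) has 2→3.
A2: add {4} — 4 (Pursuer) has 4→2.
A3: add {0, 6} — 0 (Pursuer) has 0→4; 6 (Pursuer) has 6→4.
A4 = A3; e.g. 1 (Evader) can still go to 5. Fixed point.
From 0, successor 4 is in the attractor (rank 2); the other successor 7 is not.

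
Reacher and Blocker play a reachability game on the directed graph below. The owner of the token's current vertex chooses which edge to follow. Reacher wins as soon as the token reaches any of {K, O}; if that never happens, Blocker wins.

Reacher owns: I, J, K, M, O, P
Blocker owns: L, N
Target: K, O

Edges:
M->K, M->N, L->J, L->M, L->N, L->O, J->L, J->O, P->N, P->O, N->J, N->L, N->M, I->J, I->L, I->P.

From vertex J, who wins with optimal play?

Reacher

A0 = {K, O}
A1: add {J, M, P} — J (Reacher) has J→O; M (Reacher) has M→K; P (Reacher) has P→O.
J ∈ A1, so Reacher can force the target.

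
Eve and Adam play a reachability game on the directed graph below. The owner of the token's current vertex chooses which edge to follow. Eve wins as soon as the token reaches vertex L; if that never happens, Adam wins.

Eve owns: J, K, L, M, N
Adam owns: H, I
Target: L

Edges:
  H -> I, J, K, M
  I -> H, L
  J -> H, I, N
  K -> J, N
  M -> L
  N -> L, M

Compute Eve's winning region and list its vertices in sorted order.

A0 = {L}
A1: add {M, N} — M (Eve) has M→L; N (Eve) has N→L.
A2: add {J, K} — J (Eve) has J→N; K (Eve) has K→N.
A3 = A2; e.g. H (Adam) can still go to I. Fixed point.
Eve's winning region = {J, K, L, M, N}.

J, K, L, M, N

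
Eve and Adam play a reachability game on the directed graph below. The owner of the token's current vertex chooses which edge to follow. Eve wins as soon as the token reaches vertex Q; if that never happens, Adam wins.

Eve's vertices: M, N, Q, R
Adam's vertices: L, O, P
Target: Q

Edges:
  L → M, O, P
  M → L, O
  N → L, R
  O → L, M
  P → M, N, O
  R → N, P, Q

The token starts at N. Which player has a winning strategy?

Eve

A0 = {Q}
A1: add {R} — R (Eve) has R→Q.
A2: add {N} — N (Eve) has N→R.
A3 = A2; e.g. L (Adam) can still go to M. Fixed point.
N ∈ A2, so Eve can force the target.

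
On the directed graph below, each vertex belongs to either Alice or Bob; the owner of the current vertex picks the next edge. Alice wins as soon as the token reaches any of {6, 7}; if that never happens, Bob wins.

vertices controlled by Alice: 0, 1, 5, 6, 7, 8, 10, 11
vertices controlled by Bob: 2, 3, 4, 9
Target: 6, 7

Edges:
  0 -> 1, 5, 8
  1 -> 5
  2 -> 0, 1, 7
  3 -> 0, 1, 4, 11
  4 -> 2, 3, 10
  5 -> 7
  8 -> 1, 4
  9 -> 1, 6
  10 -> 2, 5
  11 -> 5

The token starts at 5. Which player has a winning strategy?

A0 = {6, 7}
A1: add {5} — 5 (Alice) has 5→7.
5 ∈ A1, so Alice can force the target.

Alice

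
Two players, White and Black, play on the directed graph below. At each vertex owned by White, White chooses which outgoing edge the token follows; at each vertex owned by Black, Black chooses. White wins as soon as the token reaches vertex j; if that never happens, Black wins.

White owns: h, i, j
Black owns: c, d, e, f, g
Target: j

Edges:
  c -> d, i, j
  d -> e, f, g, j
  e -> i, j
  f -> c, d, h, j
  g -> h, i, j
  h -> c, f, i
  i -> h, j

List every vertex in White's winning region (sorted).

A0 = {j}
A1: add {i} — i (White) has i→j.
A2: add {e, h} — e (Black): all of {i, j} already in; h (White) has h→i.
A3: add {g} — g (Black): all of {h, i, j} already in.
A4 = A3; e.g. c (Black) can still go to d. Fixed point.
White's winning region = {e, g, h, i, j}.

e, g, h, i, j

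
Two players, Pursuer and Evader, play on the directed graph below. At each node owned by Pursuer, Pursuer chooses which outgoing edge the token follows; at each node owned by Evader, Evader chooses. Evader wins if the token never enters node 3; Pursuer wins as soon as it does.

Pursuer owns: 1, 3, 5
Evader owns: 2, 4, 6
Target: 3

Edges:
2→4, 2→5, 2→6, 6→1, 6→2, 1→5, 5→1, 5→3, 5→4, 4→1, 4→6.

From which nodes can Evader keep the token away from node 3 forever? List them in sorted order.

2, 4, 6

A0 = {3}
A1: add {5} — 5 (Pursuer) has 5→3.
A2: add {1} — 1 (Pursuer) has 1→5.
A3 = A2; e.g. 2 (Evader) can still go to 4. Fixed point.
Pursuer's attractor = {1, 3, 5}; Evader avoids the target exactly from the complement.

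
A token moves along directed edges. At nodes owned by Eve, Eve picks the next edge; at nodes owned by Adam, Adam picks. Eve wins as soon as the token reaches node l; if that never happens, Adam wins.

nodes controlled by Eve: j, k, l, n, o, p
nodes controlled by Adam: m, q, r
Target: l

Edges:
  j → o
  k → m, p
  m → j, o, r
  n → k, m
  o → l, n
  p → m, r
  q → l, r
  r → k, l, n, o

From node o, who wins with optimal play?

Eve

A0 = {l}
A1: add {o} — o (Eve) has o→l.
o ∈ A1, so Eve can force the target.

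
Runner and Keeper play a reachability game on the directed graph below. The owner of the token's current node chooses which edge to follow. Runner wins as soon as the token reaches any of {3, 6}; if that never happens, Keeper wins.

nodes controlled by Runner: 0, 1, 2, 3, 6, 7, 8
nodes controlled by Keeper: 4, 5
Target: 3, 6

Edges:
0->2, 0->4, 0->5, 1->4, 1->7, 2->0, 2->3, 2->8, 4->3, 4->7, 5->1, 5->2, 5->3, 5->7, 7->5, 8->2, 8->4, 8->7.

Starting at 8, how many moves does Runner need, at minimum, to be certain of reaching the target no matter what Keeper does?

2

A0 = {3, 6}
A1: add {2} — 2 (Runner) has 2→3.
A2: add {0, 8} — 0 (Runner) has 0→2; 8 (Runner) has 8→2.
A3 = A2; e.g. 1 (Runner) has no edge into A2. Fixed point.
8 enters the attractor at level 2, so Runner can force the target in 2 moves from there.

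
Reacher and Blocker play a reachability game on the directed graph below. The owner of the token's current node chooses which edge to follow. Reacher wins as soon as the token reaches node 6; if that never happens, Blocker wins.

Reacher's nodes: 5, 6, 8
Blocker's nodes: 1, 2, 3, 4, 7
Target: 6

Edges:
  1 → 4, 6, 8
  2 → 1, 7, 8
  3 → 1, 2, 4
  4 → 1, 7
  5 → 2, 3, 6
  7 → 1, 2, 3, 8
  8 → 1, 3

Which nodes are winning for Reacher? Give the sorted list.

5, 6

A0 = {6}
A1: add {5} — 5 (Reacher) has 5→6.
A2 = A1; e.g. 1 (Blocker) can still go to 4. Fixed point.
Reacher's winning region = {5, 6}.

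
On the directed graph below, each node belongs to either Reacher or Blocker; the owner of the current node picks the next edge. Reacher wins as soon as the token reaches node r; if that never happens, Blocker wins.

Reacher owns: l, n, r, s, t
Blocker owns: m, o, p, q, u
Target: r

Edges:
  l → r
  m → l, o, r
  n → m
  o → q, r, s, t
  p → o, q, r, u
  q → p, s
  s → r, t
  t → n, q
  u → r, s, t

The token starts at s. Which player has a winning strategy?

A0 = {r}
A1: add {l, s} — l (Reacher) has l→r; s (Reacher) has s→r.
A2 = A1; e.g. m (Blocker) can still go to o. Fixed point.
s ∈ A1, so Reacher can force the target.

Reacher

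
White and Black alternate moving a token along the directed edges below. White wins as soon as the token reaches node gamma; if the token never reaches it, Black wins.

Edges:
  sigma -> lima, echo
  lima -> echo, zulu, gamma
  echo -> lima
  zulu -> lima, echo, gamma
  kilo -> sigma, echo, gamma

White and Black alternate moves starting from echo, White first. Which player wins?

Black

Track states (vertex, player-to-move).
A0 = {(gamma,White), (gamma,Black)}
A1: add {(lima,White), (zulu,White), (kilo,White)}.
A2: add {(echo,Black)}.
A3: add {(sigma,White)}.
A4 = A3; e.g. (sigma,Black) stays out. (echo,White) never enters ⇒ Black avoids the target.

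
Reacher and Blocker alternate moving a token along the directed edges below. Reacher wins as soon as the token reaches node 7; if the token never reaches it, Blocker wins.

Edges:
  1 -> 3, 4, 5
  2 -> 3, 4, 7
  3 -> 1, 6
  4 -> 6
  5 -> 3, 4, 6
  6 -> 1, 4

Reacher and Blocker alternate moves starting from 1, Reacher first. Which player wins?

Track states (vertex, player-to-move).
A0 = {(7,Reacher), (7,Blocker)}
A1: add {(2,Reacher)}.
A2 = A1; e.g. (1,Reacher) stays out. (1,Reacher) never enters ⇒ Blocker avoids the target.

Blocker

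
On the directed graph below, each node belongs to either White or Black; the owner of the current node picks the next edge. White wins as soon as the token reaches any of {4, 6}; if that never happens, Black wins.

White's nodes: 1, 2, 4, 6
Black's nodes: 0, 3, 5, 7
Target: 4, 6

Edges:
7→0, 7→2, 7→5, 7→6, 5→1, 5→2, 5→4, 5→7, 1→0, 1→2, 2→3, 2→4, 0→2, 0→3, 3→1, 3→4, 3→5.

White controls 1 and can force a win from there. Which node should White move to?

A0 = {4, 6}
A1: add {2} — 2 (White) has 2→4.
A2: add {1} — 1 (White) has 1→2.
A3 = A2; e.g. 0 (Black) can still go to 3. Fixed point.
From 1, successor 2 is in the attractor (rank 1); the other successor 0 is not.

2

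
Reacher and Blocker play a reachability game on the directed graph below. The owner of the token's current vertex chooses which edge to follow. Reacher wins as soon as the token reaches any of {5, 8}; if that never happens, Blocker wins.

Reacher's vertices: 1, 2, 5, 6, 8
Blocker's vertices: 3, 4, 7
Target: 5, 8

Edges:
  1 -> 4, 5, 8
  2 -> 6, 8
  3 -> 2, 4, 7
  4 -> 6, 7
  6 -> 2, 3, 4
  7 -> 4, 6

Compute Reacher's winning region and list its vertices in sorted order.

A0 = {5, 8}
A1: add {1, 2} — 1 (Reacher) has 1→5; 2 (Reacher) has 2→8.
A2: add {6} — 6 (Reacher) has 6→2.
A3 = A2; e.g. 3 (Blocker) can still go to 4. Fixed point.
Reacher's winning region = {1, 2, 5, 6, 8}.

1, 2, 5, 6, 8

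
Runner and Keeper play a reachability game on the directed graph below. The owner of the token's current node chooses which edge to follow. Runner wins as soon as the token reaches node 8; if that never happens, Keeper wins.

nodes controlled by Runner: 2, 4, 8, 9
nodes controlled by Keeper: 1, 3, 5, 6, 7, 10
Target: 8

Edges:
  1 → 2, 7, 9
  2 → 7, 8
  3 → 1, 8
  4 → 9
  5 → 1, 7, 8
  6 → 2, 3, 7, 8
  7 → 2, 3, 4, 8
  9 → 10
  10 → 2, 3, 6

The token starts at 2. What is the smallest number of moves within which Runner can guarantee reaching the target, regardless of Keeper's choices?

A0 = {8}
A1: add {2} — 2 (Runner) has 2→8.
A2 = A1; e.g. 1 (Keeper) can still go to 7. Fixed point.
2 enters the attractor at level 1, so Runner can force the target in 1 move from there.

1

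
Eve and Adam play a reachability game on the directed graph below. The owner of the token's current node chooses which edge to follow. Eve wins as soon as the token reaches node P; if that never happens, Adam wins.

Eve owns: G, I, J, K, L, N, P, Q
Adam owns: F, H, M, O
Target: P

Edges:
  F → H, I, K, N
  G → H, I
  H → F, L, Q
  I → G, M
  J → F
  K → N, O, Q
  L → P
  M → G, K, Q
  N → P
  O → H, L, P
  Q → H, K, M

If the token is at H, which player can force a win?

Adam

A0 = {P}
A1: add {L, N} — L (Eve) has L→P; N (Eve) has N→P.
A2: add {K} — K (Eve) has K→N.
A3: add {Q} — Q (Eve) has Q→K.
A4 = A3; e.g. F (Adam) can still go to H. Fixed point.
H never enters the attractor, so Adam can avoid the target forever.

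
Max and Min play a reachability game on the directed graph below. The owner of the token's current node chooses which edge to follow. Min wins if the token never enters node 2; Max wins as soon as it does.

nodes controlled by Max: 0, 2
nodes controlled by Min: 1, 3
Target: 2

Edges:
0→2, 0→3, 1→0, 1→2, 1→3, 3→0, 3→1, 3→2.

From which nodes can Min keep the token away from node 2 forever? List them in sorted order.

1, 3

A0 = {2}
A1: add {0} — 0 (Max) has 0→2.
A2 = A1; e.g. 1 (Min) can still go to 3. Fixed point.
Max's attractor = {0, 2}; Min avoids the target exactly from the complement.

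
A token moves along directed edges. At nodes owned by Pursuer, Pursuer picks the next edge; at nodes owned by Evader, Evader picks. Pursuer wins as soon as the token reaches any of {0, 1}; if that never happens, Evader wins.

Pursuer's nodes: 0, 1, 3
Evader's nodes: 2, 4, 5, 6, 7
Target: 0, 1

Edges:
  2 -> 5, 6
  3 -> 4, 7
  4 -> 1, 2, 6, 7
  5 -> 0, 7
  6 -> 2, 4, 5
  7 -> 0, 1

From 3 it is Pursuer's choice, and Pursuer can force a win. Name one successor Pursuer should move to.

A0 = {0, 1}
A1: add {7} — 7 (Evader): all of {0, 1} already in.
A2: add {3, 5} — 3 (Pursuer) has 3→7; 5 (Evader): all of {0, 7} already in.
A3 = A2; e.g. 2 (Evader) can still go to 6. Fixed point.
From 3, successor 7 is in the attractor (rank 1); the other successor 4 is not.

7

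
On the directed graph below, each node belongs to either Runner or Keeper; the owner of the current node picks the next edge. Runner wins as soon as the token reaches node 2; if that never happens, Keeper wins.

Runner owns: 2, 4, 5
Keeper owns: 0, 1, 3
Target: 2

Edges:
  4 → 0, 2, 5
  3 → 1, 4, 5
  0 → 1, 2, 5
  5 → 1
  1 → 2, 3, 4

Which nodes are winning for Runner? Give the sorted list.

A0 = {2}
A1: add {4} — 4 (Runner) has 4→2.
A2 = A1; e.g. 0 (Keeper) can still go to 1. Fixed point.
Runner's winning region = {2, 4}.

2, 4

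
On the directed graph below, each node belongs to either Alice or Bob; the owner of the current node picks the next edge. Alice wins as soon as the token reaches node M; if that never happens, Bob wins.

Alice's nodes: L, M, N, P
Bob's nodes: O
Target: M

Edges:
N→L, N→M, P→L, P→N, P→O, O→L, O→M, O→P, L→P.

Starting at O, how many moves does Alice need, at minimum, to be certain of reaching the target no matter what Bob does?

4

A0 = {M}
A1: add {N} — N (Alice) has N→M.
A2: add {P} — P (Alice) has P→N.
A3: add {L} — L (Alice) has L→P.
A4: add {O} — O (Bob): all of {L, M, P} already in.
A4 = all vertices. Fixed point.
O enters the attractor at level 4, so Alice can force the target in 4 moves from there.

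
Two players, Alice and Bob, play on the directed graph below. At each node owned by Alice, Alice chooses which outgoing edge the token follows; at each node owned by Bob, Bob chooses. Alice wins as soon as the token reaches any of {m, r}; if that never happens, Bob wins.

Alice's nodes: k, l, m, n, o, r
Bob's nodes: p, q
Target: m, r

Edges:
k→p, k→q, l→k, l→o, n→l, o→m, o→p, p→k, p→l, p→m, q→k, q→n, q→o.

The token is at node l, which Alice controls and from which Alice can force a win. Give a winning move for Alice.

A0 = {m, r}
A1: add {o} — o (Alice) has o→m.
A2: add {l} — l (Alice) has l→o.
A3: add {n} — n (Alice) has n→l.
A4 = A3; e.g. k (Alice) has no edge into A3. Fixed point.
From l, successor o is in the attractor (rank 1); the other successor k is not.

o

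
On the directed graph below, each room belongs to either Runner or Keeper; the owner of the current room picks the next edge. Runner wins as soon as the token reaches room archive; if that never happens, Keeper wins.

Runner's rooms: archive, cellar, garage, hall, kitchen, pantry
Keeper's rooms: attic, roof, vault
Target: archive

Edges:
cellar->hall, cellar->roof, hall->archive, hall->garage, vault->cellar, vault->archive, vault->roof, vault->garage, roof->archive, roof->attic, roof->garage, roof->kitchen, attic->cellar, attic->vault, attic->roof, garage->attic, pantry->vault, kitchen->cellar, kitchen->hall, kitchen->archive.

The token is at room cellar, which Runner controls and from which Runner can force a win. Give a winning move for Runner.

A0 = {archive}
A1: add {hall, kitchen} — hall (Runner) has hall→archive; kitchen (Runner) has kitchen→archive.
A2: add {cellar} — cellar (Runner) has cellar→hall.
A3 = A2; e.g. vault (Keeper) can still go to roof. Fixed point.
From cellar, successor hall is in the attractor (rank 1); the other successor roof is not.

hall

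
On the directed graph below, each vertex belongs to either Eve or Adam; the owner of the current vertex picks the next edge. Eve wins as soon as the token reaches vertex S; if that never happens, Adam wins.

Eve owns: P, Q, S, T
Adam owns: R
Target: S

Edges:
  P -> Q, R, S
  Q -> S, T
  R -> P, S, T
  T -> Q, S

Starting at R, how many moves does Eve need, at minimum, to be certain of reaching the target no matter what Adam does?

A0 = {S}
A1: add {P, Q, T} — P (Eve) has P→S; Q (Eve) has Q→S; T (Eve) has T→S.
A2: add {R} — R (Adam): all of {P, S, T} already in.
A2 = all vertices. Fixed point.
R enters the attractor at level 2, so Eve can force the target in 2 moves from there.

2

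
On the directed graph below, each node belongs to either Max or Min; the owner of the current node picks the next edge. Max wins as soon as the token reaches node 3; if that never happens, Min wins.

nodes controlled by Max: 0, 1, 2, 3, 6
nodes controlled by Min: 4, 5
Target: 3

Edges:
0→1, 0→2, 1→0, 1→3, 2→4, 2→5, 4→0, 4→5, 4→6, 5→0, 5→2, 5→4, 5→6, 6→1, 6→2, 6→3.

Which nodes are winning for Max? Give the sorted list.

A0 = {3}
A1: add {1, 6} — 1 (Max) has 1→3; 6 (Max) has 6→3.
A2: add {0} — 0 (Max) has 0→1.
A3 = A2; e.g. 2 (Max) has no edge into A2. Fixed point.
Max's winning region = {0, 1, 3, 6}.

0, 1, 3, 6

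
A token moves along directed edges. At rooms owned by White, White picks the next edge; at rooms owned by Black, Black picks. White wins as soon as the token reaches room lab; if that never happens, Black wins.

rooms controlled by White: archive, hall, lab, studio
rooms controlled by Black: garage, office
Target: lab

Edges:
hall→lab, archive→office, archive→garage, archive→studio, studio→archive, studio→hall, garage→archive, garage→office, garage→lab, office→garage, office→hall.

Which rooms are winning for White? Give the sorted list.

archive, hall, lab, studio

A0 = {lab}
A1: add {hall} — hall (White) has hall→lab.
A2: add {studio} — studio (White) has studio→hall.
A3: add {archive} — archive (White) has archive→studio.
A4 = A3; e.g. office (Black) can still go to garage. Fixed point.
White's winning region = {archive, hall, lab, studio}.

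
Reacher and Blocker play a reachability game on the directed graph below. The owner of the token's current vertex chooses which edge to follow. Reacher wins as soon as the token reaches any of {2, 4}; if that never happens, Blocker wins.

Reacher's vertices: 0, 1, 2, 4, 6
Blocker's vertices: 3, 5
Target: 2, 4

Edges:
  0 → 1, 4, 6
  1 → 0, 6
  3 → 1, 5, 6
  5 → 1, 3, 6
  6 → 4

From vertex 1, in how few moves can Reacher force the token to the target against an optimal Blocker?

2

A0 = {2, 4}
A1: add {0, 6} — 0 (Reacher) has 0→4; 6 (Reacher) has 6→4.
A2: add {1} — 1 (Reacher) has 1→0.
A3 = A2; e.g. 3 (Blocker) can still go to 5. Fixed point.
1 enters the attractor at level 2, so Reacher can force the target in 2 moves from there.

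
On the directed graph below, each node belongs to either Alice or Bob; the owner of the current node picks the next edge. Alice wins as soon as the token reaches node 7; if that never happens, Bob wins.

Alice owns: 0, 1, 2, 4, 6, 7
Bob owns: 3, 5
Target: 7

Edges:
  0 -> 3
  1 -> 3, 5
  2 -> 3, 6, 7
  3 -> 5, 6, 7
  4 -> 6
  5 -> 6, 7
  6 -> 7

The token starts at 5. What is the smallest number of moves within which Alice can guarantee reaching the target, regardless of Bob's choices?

A0 = {7}
A1: add {2, 6} — 2 (Alice) has 2→7; 6 (Alice) has 6→7.
A2: add {4, 5} — 4 (Alice) has 4→6; 5 (Bob): all of {6, 7} already in.
5 enters the attractor at level 2, so Alice can force the target in 2 moves from there.

2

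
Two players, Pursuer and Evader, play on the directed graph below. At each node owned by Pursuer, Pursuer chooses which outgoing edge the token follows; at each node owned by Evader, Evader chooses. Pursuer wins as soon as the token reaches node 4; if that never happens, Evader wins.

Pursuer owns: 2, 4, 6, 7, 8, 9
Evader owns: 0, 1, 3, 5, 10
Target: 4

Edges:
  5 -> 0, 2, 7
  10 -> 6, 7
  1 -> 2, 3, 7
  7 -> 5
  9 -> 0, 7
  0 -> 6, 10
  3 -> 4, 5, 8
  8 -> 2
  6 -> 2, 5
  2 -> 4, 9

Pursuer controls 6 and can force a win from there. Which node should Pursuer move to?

2

A0 = {4}
A1: add {2} — 2 (Pursuer) has 2→4.
A2: add {6, 8} — 6 (Pursuer) has 6→2; 8 (Pursuer) has 8→2.
A3 = A2; e.g. 0 (Evader) can still go to 10. Fixed point.
From 6, successor 2 is in the attractor (rank 1); the other successor 5 is not.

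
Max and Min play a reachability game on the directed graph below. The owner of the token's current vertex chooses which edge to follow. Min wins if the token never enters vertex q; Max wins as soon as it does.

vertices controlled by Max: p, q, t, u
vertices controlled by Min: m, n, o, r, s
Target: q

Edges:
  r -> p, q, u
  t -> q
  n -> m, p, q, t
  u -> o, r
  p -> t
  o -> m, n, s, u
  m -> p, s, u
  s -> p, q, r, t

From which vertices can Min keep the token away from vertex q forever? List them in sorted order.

m, n, o, r, s, u

A0 = {q}
A1: add {t} — t (Max) has t→q.
A2: add {p} — p (Max) has p→t.
A3 = A2; e.g. m (Min) can still go to s. Fixed point.
Max's attractor = {p, q, t}; Min avoids the target exactly from the complement.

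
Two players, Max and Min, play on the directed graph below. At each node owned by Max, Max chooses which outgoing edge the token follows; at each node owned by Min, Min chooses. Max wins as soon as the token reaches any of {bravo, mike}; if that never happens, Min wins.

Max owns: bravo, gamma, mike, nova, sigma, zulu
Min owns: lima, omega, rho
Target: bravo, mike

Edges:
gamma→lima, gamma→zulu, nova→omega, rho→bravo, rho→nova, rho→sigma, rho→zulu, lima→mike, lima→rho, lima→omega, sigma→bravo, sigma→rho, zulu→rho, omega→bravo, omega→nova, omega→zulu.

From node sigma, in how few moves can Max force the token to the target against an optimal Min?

1

A0 = {bravo, mike}
A1: add {sigma} — sigma (Max) has sigma→bravo.
A2 = A1; e.g. gamma (Max) has no edge into A1. Fixed point.
sigma enters the attractor at level 1, so Max can force the target in 1 move from there.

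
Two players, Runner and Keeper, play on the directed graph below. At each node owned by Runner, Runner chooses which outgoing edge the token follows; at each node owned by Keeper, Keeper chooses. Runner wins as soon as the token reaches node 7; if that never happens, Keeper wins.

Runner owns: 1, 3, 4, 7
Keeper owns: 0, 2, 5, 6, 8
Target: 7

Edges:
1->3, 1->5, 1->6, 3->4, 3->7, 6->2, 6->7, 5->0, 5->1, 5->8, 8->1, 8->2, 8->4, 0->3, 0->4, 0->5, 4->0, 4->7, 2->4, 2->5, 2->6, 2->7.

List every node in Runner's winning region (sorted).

A0 = {7}
A1: add {3, 4} — 3 (Runner) has 3→7; 4 (Runner) has 4→7.
A2: add {1} — 1 (Runner) has 1→3.
A3 = A2; e.g. 0 (Keeper) can still go to 5. Fixed point.
Runner's winning region = {1, 3, 4, 7}.

1, 3, 4, 7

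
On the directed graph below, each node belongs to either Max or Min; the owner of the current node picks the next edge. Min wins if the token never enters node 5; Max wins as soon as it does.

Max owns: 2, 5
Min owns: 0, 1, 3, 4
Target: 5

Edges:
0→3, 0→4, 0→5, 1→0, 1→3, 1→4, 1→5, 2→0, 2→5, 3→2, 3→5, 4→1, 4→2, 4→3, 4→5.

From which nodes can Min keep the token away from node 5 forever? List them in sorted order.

0, 1, 4

A0 = {5}
A1: add {2} — 2 (Max) has 2→5.
A2: add {3} — 3 (Min): all of {2, 5} already in.
A3 = A2; e.g. 0 (Min) can still go to 4. Fixed point.
Max's attractor = {2, 3, 5}; Min avoids the target exactly from the complement.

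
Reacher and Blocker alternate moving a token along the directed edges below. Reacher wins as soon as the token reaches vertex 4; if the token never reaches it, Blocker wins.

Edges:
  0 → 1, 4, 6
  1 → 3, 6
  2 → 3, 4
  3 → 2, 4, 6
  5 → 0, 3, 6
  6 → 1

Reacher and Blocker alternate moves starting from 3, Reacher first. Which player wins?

Track states (vertex, player-to-move).
A0 = {(4,Reacher), (4,Blocker)}
A1: add {(0,Reacher), (2,Reacher), (3,Reacher)}.
(3,Reacher) ∈ A1 ⇒ Reacher forces the target.

Reacher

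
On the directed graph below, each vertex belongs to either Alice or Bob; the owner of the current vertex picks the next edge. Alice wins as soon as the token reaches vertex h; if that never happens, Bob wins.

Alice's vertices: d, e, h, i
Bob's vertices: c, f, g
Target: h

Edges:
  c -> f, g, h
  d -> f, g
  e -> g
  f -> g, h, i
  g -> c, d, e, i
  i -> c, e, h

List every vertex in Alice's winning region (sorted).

h, i

A0 = {h}
A1: add {i} — i (Alice) has i→h.
A2 = A1; e.g. c (Bob) can still go to f. Fixed point.
Alice's winning region = {h, i}.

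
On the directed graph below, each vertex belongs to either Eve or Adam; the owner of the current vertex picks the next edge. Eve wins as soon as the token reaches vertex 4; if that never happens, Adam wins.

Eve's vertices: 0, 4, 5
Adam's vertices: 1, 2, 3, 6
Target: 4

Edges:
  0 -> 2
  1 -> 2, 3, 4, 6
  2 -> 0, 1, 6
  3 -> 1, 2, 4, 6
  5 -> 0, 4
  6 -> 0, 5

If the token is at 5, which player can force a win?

A0 = {4}
A1: add {5} — 5 (Eve) has 5→4.
A2 = A1; e.g. 0 (Eve) has no edge into A1. Fixed point.
5 ∈ A1, so Eve can force the target.

Eve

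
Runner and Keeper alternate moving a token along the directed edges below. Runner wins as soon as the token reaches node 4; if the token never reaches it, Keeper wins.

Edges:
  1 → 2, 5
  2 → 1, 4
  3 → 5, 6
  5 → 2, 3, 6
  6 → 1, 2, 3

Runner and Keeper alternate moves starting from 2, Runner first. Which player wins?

Runner

Track states (vertex, player-to-move).
A0 = {(4,Runner), (4,Keeper)}
A1: add {(2,Runner)}.
(2,Runner) ∈ A1 ⇒ Runner forces the target.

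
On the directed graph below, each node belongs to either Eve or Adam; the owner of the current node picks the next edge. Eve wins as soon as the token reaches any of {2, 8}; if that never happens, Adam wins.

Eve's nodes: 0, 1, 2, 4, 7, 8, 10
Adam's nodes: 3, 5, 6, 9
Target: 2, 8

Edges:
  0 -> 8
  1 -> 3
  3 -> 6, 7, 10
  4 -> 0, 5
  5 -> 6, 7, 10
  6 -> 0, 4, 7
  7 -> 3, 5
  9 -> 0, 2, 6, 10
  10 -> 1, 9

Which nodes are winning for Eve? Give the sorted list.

0, 2, 4, 8

A0 = {2, 8}
A1: add {0} — 0 (Eve) has 0→8.
A2: add {4} — 4 (Eve) has 4→0.
A3 = A2; e.g. 1 (Eve) has no edge into A2. Fixed point.
Eve's winning region = {0, 2, 4, 8}.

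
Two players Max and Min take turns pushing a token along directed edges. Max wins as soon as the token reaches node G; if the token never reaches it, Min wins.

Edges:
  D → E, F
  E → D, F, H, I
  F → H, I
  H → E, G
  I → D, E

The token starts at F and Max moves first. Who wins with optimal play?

Min

Track states (vertex, player-to-move).
A0 = {(G,Max), (G,Min)}
A1: add {(H,Max)}.
A2 = A1; e.g. (D,Max) stays out. (F,Max) never enters ⇒ Min avoids the target.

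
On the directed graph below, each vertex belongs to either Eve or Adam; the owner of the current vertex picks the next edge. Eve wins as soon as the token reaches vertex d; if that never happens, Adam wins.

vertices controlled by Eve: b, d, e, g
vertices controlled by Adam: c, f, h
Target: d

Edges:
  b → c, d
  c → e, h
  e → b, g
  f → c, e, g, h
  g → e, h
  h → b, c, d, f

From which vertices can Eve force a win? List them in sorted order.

A0 = {d}
A1: add {b} — b (Eve) has b→d.
A2: add {e} — e (Eve) has e→b.
A3: add {g} — g (Eve) has g→e.
A4 = A3; e.g. c (Adam) can still go to h. Fixed point.
Eve's winning region = {b, d, e, g}.

b, d, e, g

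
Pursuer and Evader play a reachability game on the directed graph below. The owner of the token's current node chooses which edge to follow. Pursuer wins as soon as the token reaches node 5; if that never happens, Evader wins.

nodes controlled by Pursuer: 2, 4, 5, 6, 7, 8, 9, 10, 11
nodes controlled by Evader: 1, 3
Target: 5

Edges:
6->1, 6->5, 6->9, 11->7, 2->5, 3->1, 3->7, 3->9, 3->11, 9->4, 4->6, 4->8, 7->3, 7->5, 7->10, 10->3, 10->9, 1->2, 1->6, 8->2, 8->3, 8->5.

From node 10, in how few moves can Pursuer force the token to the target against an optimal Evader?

A0 = {5}
A1: add {2, 6, 7, 8} — 2 (Pursuer) has 2→5; 6 (Pursuer) has 6→5; 7 (Pursuer) has 7→5; 8 (Pursuer) has 8→5.
A2: add {1, 4, 11} — 1 (Evader): all of {2, 6} already in; 4 (Pursuer) has 4→6; 11 (Pursuer) has 11→7.
A3: add {9} — 9 (Pursuer) has 9→4.
A4: add {3, 10} — 3 (Evader): all of {1, 7, 9, 11} already in; 10 (Pursuer) has 10→9.
A4 = all vertices. Fixed point.
10 enters the attractor at level 4, so Pursuer can force the target in 4 moves from there.

4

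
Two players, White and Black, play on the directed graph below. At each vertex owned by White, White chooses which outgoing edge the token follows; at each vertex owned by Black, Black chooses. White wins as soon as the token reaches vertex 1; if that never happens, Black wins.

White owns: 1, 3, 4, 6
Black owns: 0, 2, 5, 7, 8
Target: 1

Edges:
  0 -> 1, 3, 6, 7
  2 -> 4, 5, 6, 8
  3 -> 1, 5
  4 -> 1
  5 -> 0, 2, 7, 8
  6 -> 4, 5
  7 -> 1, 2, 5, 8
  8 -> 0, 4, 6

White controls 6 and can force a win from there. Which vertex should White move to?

4

A0 = {1}
A1: add {3, 4} — 3 (White) has 3→1; 4 (White) has 4→1.
A2: add {6} — 6 (White) has 6→4.
A3 = A2; e.g. 0 (Black) can still go to 7. Fixed point.
From 6, successor 4 is in the attractor (rank 1); the other successor 5 is not.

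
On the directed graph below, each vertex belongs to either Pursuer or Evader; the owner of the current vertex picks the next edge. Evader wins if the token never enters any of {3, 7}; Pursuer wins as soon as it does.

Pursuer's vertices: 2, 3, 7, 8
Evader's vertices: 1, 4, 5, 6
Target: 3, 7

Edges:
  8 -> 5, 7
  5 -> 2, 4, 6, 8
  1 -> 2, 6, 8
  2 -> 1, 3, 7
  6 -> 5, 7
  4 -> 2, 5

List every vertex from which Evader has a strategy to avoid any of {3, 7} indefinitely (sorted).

A0 = {3, 7}
A1: add {2, 8} — 2 (Pursuer) has 2→3; 8 (Pursuer) has 8→7.
A2 = A1; e.g. 1 (Evader) can still go to 6. Fixed point.
Pursuer's attractor = {2, 3, 7, 8}; Evader avoids the target exactly from the complement.

1, 4, 5, 6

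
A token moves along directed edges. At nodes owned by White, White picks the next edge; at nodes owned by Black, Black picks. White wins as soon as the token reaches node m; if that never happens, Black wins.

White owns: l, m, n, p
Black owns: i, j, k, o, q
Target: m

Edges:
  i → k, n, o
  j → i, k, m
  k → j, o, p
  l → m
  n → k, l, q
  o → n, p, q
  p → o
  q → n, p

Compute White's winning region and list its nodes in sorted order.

A0 = {m}
A1: add {l} — l (White) has l→m.
A2: add {n} — n (White) has n→l.
A3 = A2; e.g. i (Black) can still go to k. Fixed point.
White's winning region = {l, m, n}.

l, m, n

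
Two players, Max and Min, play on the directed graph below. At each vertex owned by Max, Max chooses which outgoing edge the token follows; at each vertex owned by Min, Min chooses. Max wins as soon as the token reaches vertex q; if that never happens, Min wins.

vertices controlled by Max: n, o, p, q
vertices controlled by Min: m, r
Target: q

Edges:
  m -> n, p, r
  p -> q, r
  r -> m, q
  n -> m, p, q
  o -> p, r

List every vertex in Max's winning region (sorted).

n, o, p, q

A0 = {q}
A1: add {n, p} — n (Max) has n→q; p (Max) has p→q.
A2: add {o} — o (Max) has o→p.
A3 = A2; e.g. m (Min) can still go to r. Fixed point.
Max's winning region = {n, o, p, q}.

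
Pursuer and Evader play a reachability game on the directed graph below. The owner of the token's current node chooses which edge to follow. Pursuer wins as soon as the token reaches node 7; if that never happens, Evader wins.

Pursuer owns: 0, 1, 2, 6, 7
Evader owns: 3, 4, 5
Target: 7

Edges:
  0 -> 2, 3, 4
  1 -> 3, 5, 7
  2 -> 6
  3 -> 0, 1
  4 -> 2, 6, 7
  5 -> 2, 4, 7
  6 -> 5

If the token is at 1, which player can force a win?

A0 = {7}
A1: add {1} — 1 (Pursuer) has 1→7.
A2 = A1; e.g. 0 (Pursuer) has no edge into A1. Fixed point.
1 ∈ A1, so Pursuer can force the target.

Pursuer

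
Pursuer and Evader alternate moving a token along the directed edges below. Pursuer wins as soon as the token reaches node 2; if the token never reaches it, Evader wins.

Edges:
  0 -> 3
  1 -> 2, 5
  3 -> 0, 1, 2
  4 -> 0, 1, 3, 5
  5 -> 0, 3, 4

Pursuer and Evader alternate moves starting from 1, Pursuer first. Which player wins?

Track states (vertex, player-to-move).
A0 = {(2,Pursuer), (2,Evader)}
A1: add {(1,Pursuer), (3,Pursuer)}.
(1,Pursuer) ∈ A1 ⇒ Pursuer forces the target.

Pursuer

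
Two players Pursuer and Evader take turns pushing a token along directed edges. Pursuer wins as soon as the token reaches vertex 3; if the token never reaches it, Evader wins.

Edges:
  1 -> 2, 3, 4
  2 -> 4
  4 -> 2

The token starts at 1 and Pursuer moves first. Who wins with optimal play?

Pursuer

Track states (vertex, player-to-move).
A0 = {(3,Pursuer), (3,Evader)}
A1: add {(1,Pursuer)}.
(1,Pursuer) ∈ A1 ⇒ Pursuer forces the target.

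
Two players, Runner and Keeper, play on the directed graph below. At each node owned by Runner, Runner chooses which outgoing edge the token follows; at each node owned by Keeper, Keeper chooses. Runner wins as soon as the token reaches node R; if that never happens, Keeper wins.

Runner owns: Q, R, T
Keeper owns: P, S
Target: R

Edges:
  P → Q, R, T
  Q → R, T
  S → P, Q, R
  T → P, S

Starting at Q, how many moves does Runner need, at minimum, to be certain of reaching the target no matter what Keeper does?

1

A0 = {R}
A1: add {Q} — Q (Runner) has Q→R.
A2 = A1; e.g. P (Keeper) can still go to T. Fixed point.
Q enters the attractor at level 1, so Runner can force the target in 1 move from there.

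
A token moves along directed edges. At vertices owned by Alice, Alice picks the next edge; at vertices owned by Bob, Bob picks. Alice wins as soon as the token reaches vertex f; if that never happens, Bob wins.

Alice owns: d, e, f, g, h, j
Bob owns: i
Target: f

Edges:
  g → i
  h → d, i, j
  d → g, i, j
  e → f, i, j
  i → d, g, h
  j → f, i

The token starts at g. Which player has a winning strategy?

Bob

A0 = {f}
A1: add {e, j} — e (Alice) has e→f; j (Alice) has j→f.
A2: add {d, h} — d (Alice) has d→j; h (Alice) has h→j.
A3 = A2; e.g. g (Alice) has no edge into A2. Fixed point.
g never enters the attractor, so Bob can avoid the target forever.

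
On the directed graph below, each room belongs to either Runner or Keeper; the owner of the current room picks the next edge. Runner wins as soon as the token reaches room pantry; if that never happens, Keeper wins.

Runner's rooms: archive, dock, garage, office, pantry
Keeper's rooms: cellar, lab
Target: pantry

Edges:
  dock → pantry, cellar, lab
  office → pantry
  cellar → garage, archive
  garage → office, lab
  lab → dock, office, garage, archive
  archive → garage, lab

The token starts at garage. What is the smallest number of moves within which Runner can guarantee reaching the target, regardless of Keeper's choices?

2

A0 = {pantry}
A1: add {dock, office} — dock (Runner) has dock→pantry; office (Runner) has office→pantry.
A2: add {garage} — garage (Runner) has garage→office.
garage enters the attractor at level 2, so Runner can force the target in 2 moves from there.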